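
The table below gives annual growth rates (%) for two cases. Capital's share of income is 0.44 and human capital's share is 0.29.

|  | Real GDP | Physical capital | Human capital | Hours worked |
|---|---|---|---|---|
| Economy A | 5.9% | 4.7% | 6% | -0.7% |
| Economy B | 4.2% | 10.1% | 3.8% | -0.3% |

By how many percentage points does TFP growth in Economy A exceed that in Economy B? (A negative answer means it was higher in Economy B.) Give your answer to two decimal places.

Labor's share = 1 − 0.44 − 0.29 = 0.27.
Economy A: TFP = 5.9 − 2.068 − 1.74 + 0.189 = 2.281%.
Economy B: TFP = 4.2 − 4.444 − 1.102 + 0.081 = -1.265%.
Difference = 2.281 − (-1.265) = 3.546 pp.

3.55 percentage points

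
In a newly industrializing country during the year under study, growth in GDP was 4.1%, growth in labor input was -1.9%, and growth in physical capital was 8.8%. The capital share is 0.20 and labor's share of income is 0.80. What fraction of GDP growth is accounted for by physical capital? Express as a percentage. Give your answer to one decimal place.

Physical capital contributed 0.2 × 8.8 = 1.76 pp.
Share of growth = 1.76 / 4.1 × 100 = 42.927%.

Physical capital accounted for 42.9% of growth.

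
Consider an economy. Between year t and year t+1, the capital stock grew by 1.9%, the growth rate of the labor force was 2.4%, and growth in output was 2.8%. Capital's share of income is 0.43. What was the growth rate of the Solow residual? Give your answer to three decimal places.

Labor's share = 1 − 0.43 = 0.57.
The capital stock: 0.43 × 1.9 = 0.817 pp.
The labor force: 0.57 × 2.4 = 1.368 pp.
TFP growth = 2.8 − 2.185 = 0.615%.

0.615%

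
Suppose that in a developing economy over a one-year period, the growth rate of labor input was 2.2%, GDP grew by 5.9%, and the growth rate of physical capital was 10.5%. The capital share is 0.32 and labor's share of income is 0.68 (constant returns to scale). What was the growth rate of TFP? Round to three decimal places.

1.044%

Labor's share = 1 − 0.32 = 0.68.
Physical capital: 0.32 × 10.5 = 3.36 pp.
Labor input: 0.68 × 2.2 = 1.496 pp.
TFP growth = 5.9 − 4.856 = 1.044%.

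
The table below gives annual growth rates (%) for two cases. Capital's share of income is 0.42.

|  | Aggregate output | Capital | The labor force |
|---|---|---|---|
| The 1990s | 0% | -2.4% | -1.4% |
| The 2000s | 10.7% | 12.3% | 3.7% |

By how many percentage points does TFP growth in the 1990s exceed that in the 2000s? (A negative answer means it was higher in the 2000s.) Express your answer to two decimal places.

Labor's share = 1 − 0.42 = 0.58.
The 1990s: TFP = 0 + 1.008 + 0.812 = 1.82%.
The 2000s: TFP = 10.7 − 5.166 − 2.146 = 3.388%.
Difference = 1.82 − (3.388) = -1.568 pp.

-1.57 percentage points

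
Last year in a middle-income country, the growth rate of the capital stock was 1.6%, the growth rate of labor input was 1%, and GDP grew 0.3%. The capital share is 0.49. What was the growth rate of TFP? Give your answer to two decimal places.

Labor's share = 1 − 0.49 = 0.51.
The capital stock: 0.49 × 1.6 = 0.784 pp.
Labor input: 0.51 × 1 = 0.51 pp.
TFP growth = 0.3 − 1.294 = -0.994%.

-0.99%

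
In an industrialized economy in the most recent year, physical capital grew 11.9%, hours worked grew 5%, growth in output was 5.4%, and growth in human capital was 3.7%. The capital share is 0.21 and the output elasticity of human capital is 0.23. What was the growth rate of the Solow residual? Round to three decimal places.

-0.750%

Labor's share = 1 − 0.21 − 0.23 = 0.56.
Physical capital: 0.21 × 11.9 = 2.499 pp.
Human capital: 0.23 × 3.7 = 0.851 pp.
Hours worked: 0.56 × 5 = 2.8 pp.
TFP growth = 5.4 − 6.15 = -0.75%.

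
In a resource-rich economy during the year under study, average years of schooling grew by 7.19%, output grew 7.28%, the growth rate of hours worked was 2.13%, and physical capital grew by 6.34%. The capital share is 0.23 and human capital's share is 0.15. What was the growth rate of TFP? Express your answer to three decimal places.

Labor's share = 1 − 0.23 − 0.15 = 0.62.
Physical capital: 0.23 × 6.34 = 1.4582 pp.
Average years of schooling: 0.15 × 7.19 = 1.0785 pp.
Hours worked: 0.62 × 2.13 = 1.3206 pp.
TFP growth = 7.28 − 3.8573 = 3.4227%.

3.423%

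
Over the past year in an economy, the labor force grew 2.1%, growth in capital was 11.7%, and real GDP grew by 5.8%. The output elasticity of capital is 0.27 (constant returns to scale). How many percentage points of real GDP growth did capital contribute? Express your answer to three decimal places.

Contribution = share × growth = 0.27 × 11.7 = 3.159 pp.

3.159 percentage points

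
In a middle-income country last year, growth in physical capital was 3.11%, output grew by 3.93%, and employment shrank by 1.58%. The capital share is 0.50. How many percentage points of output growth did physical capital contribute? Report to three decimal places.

1.555 pp

Contribution = share × growth = 0.5 × 3.11 = 1.555 pp.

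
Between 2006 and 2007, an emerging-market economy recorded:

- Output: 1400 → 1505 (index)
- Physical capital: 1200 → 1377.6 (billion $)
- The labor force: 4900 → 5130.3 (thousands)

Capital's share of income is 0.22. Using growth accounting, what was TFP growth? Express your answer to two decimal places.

Output growth = (1505 − 1400) / 1400 = 7.5%.
Physical capital growth = (1377.6 − 1200) / 1200 = 14.8%.
The labor force growth = (5130.3 − 4900) / 4900 = 4.7%.
Labor's share = 1 − 0.22 = 0.78.
Physical capital: 0.22 × 14.8 = 3.256 pp.
The labor force: 0.78 × 4.7 = 3.666 pp.
TFP growth = 7.5 − 6.922 = 0.578%.

0.58%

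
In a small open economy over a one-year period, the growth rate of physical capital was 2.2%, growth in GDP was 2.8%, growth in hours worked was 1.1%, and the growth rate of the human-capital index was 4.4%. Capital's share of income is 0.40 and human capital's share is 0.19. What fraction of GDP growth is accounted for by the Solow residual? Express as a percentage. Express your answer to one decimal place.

Labor's share = 1 − 0.4 − 0.19 = 0.41.
Physical capital: 0.4 × 2.2 = 0.88 pp.
The human-capital index: 0.19 × 4.4 = 0.836 pp.
Hours worked: 0.41 × 1.1 = 0.451 pp.
TFP growth = 2.8 − 2.167 = 0.633%.
TFP share of growth = 0.633 / 2.8 × 100 = 22.607%.

The Solow residual accounted for 22.6% of growth.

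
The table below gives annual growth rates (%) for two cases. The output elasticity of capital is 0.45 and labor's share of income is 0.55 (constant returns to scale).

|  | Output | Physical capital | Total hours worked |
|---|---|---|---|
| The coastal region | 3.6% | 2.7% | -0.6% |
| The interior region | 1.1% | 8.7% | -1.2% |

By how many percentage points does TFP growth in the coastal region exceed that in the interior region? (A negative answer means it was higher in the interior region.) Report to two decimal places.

4.87 percentage points

Labor's share = 1 − 0.45 = 0.55.
The coastal region: TFP = 3.6 − 1.215 + 0.33 = 2.715%.
The interior region: TFP = 1.1 − 3.915 + 0.66 = -2.155%.
Difference = 2.715 − (-2.155) = 4.87 pp.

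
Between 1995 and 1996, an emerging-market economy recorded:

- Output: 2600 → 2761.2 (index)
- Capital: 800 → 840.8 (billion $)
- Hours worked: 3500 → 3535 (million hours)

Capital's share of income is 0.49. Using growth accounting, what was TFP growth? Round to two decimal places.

TFP growth was 3.19%.

Output growth = (2761.2 − 2600) / 2600 = 6.2%.
Capital growth = (840.8 − 800) / 800 = 5.1%.
Hours worked growth = (3535 − 3500) / 3500 = 1%.
Labor's share = 1 − 0.49 = 0.51.
Capital: 0.49 × 5.1 = 2.499 pp.
Hours worked: 0.51 × 1 = 0.51 pp.
TFP growth = 6.2 − 3.009 = 3.191%.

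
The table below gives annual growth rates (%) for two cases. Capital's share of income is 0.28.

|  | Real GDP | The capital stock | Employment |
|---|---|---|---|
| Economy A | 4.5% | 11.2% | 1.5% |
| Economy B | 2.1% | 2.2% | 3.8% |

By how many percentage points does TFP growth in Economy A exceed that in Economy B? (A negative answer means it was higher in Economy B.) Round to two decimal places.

1.54 percentage points

Labor's share = 1 − 0.28 = 0.72.
Economy A: TFP = 4.5 − 3.136 − 1.08 = 0.284%.
Economy B: TFP = 2.1 − 0.616 − 2.736 = -1.252%.
Difference = 0.284 − (-1.252) = 1.536 pp.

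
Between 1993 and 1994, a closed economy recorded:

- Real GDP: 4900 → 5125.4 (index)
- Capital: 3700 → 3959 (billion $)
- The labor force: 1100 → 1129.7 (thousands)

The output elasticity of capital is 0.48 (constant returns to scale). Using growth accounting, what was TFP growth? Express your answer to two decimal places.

-0.16%

Real GDP growth = (5125.4 − 4900) / 4900 = 4.6%.
Capital growth = (3959 − 3700) / 3700 = 7%.
The labor force growth = (1129.7 − 1100) / 1100 = 2.7%.
Labor's share = 1 − 0.48 = 0.52.
Capital: 0.48 × 7 = 3.36 pp.
The labor force: 0.52 × 2.7 = 1.404 pp.
TFP growth = 4.6 − 4.764 = -0.164%.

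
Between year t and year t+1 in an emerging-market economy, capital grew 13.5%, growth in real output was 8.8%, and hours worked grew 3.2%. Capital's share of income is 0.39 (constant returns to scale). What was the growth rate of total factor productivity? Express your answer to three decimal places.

1.583%

Labor's share = 1 − 0.39 = 0.61.
Capital: 0.39 × 13.5 = 5.265 pp.
Hours worked: 0.61 × 3.2 = 1.952 pp.
TFP growth = 8.8 − 7.217 = 1.583%.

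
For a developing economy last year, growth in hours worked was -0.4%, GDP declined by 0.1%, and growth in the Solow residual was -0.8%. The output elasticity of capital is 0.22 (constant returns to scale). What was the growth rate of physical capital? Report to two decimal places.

Labor's share = 1 − 0.22 = 0.78.
gY = gA + 0.78×(-0.4) + 0.22×g.
0.22×g = -0.1 + 0.8 + 0.312 = 1.012.
g = 1.012 / 0.22 = 4.6%.

4.60%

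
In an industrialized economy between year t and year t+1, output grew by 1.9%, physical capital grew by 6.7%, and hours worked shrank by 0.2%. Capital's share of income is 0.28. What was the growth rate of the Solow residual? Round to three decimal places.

0.168%

Labor's share = 1 − 0.28 = 0.72.
Physical capital: 0.28 × 6.7 = 1.876 pp.
Hours worked: 0.72 × (-0.2) = -0.144 pp.
TFP growth = 1.9 − 1.732 = 0.168%.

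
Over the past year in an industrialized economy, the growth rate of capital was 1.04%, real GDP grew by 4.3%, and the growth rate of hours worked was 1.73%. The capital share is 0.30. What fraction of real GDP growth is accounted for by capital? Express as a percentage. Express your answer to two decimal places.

7.26%

Capital contributed 0.3 × 1.04 = 0.312 pp.
Share of growth = 0.312 / 4.3 × 100 = 7.2558%.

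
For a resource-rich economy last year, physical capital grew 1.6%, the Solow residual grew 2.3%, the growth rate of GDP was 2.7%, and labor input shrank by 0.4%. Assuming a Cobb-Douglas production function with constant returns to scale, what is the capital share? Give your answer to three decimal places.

The capital share is 0.400.

gY = gA + α·gK + (1−α)·gL, so gY − gA − gL = α(gK − gL).
2.7 − 2.3 + 0.4 = α × (1.6 − (-0.4)).
0.8 = 2 α, so α = 0.4.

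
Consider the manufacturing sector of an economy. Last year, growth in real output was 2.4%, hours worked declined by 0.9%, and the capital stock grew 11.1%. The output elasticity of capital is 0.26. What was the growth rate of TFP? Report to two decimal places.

TFP grew 0.18%.

Labor's share = 1 − 0.26 = 0.74.
The capital stock: 0.26 × 11.1 = 2.886 pp.
Hours worked: 0.74 × (-0.9) = -0.666 pp.
TFP growth = 2.4 − 2.22 = 0.18%.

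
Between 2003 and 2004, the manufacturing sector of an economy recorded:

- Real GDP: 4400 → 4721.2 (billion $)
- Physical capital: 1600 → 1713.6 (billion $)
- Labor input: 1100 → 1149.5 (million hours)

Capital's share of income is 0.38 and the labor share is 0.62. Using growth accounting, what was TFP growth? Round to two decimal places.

1.81%

Real GDP growth = (4721.2 − 4400) / 4400 = 7.3%.
Physical capital growth = (1713.6 − 1600) / 1600 = 7.1%.
Labor input growth = (1149.5 − 1100) / 1100 = 4.5%.
Labor's share = 1 − 0.38 = 0.62.
Physical capital: 0.38 × 7.1 = 2.698 pp.
Labor input: 0.62 × 4.5 = 2.79 pp.
TFP growth = 7.3 − 5.488 = 1.812%.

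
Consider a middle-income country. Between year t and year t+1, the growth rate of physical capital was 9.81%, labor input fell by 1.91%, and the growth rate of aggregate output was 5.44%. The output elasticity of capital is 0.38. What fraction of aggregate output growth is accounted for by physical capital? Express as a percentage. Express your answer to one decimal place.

Physical capital contributed 0.38 × 9.81 = 3.7278 pp.
Share of growth = 3.7278 / 5.44 × 100 = 68.526%.

68.5%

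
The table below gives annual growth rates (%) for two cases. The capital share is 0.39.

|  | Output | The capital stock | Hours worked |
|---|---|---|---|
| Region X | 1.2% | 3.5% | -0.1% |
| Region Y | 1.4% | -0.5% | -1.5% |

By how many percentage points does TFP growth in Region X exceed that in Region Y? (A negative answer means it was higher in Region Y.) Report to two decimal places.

Labor's share = 1 − 0.39 = 0.61.
Region X: TFP = 1.2 − 1.365 + 0.061 = -0.104%.
Region Y: TFP = 1.4 + 0.195 + 0.915 = 2.51%.
Difference = -0.104 − (2.51) = -2.614 pp.

-2.61 percentage points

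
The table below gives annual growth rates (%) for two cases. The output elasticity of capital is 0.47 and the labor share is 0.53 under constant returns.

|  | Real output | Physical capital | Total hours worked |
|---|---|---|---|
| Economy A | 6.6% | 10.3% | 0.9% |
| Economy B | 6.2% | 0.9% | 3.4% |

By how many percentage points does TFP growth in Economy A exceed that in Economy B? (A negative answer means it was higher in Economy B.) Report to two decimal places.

-2.69 percentage points

Labor's share = 1 − 0.47 = 0.53.
Economy A: TFP = 6.6 − 4.841 − 0.477 = 1.282%.
Economy B: TFP = 6.2 − 0.423 − 1.802 = 3.975%.
Difference = 1.282 − (3.975) = -2.693 pp.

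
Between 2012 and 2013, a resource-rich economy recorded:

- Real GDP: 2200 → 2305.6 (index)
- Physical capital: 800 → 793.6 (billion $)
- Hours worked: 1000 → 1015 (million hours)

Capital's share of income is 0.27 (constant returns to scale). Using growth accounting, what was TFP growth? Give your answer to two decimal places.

Real GDP growth = (2305.6 − 2200) / 2200 = 4.8%.
Physical capital growth = (793.6 − 800) / 800 = -0.8%.
Hours worked growth = (1015 − 1000) / 1000 = 1.5%.
Labor's share = 1 − 0.27 = 0.73.
Physical capital: 0.27 × (-0.8) = -0.216 pp.
Hours worked: 0.73 × 1.5 = 1.095 pp.
TFP growth = 4.8 − 0.879 = 3.921%.

TFP grew 3.92%.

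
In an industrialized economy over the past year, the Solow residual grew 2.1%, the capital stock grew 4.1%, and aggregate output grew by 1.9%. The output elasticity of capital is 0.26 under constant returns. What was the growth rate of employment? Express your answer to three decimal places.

Labor's share = 1 − 0.26 = 0.74.
gY = gA + 0.26×4.1 + 0.74×g.
0.74×g = 1.9 − 2.1 − 1.066 = -1.266.
g = -1.266 / 0.74 = -1.71081%.

-1.711%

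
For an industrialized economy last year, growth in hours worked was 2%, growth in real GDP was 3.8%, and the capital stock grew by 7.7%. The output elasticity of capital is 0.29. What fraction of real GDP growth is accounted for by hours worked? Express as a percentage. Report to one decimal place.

37.4%

Labor's share = 1 − 0.29 = 0.71.
Hours worked contributed 0.71 × 2 = 1.42 pp.
Share of growth = 1.42 / 3.8 × 100 = 37.368%.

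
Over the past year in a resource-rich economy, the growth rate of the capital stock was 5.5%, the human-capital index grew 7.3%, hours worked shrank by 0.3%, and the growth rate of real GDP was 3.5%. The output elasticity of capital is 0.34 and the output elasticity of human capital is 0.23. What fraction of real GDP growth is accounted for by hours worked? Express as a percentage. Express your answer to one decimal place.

Hours worked accounted for -3.7% of growth.

Labor's share = 1 − 0.34 − 0.23 = 0.43.
Hours worked contributed 0.43 × (-0.3) = -0.129 pp.
Share of growth = -0.129 / 3.5 × 100 = -3.686%.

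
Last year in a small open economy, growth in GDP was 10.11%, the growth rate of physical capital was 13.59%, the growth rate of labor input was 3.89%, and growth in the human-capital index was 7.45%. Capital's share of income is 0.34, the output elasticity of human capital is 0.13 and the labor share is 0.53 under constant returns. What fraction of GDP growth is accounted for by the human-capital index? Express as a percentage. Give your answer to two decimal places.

The human-capital index accounted for 9.58% of growth.

The human-capital index contributed 0.13 × 7.45 = 0.9685 pp.
Share of growth = 0.9685 / 10.11 × 100 = 9.5796%.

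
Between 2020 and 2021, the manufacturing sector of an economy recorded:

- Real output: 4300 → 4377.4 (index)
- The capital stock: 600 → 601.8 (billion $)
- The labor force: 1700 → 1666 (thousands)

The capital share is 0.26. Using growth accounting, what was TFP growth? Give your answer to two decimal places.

Real output growth = (4377.4 − 4300) / 4300 = 1.8%.
The capital stock growth = (601.8 − 600) / 600 = 0.3%.
The labor force growth = (1666 − 1700) / 1700 = -2%.
Labor's share = 1 − 0.26 = 0.74.
The capital stock: 0.26 × 0.3 = 0.078 pp.
The labor force: 0.74 × (-2) = -1.48 pp.
TFP growth = 1.8 + 1.402 = 3.202%.

3.20%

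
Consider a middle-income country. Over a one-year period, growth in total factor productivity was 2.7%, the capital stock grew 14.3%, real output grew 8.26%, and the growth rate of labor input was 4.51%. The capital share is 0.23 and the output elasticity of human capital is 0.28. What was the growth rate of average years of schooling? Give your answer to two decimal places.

Average years of schooling grew 0.22%.

Labor's share = 1 − 0.23 − 0.28 = 0.49.
gY = gA + 0.23×14.3 + 0.49×4.51 + 0.28×g.
0.28×g = 8.26 − 2.7 − 5.4989 = 0.0611.
g = 0.0611 / 0.28 = 0.2182%.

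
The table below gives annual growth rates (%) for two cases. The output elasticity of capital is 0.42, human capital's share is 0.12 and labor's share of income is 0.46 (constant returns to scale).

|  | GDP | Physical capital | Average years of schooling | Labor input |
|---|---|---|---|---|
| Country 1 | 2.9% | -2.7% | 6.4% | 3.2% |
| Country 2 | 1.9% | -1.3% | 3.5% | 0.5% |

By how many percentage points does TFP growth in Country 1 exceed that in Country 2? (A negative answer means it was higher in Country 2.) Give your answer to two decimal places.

0.00 percentage points

Labor's share = 1 − 0.42 − 0.12 = 0.46.
Country 1: TFP = 2.9 + 1.134 − 0.768 − 1.472 = 1.794%.
Country 2: TFP = 1.9 + 0.546 − 0.42 − 0.23 = 1.796%.
Difference = 1.794 − (1.796) = -0.002 pp.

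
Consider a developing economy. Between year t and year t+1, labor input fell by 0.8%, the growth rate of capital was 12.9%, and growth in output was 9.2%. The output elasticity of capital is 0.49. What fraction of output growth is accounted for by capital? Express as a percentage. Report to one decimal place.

Capital contributed 0.49 × 12.9 = 6.321 pp.
Share of growth = 6.321 / 9.2 × 100 = 68.707%.

68.7%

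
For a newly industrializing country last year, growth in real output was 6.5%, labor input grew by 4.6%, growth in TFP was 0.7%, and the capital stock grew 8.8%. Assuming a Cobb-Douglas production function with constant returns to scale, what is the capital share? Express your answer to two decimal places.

gY = gA + α·gK + (1−α)·gL, so gY − gA − gL = α(gK − gL).
6.5 − 0.7 − 4.6 = α × (8.8 − 4.6).
1.2 = 4.2 α, so α = 0.2857.

α = 0.29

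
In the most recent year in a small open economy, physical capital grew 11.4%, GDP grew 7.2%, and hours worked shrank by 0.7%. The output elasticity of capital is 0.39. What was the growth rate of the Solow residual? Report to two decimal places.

Labor's share = 1 − 0.39 = 0.61.
Physical capital: 0.39 × 11.4 = 4.446 pp.
Hours worked: 0.61 × (-0.7) = -0.427 pp.
TFP growth = 7.2 − 4.019 = 3.181%.

3.18%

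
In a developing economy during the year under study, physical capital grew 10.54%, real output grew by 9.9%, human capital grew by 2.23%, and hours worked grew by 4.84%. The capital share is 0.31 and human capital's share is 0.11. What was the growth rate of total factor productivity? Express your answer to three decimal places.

Labor's share = 1 − 0.31 − 0.11 = 0.58.
Physical capital: 0.31 × 10.54 = 3.2674 pp.
Human capital: 0.11 × 2.23 = 0.2453 pp.
Hours worked: 0.58 × 4.84 = 2.8072 pp.
TFP growth = 9.9 − 6.3199 = 3.5801%.

3.580%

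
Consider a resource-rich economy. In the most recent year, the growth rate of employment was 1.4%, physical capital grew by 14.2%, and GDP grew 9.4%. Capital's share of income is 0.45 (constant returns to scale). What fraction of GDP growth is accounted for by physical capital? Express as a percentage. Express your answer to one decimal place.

Physical capital contributed 0.45 × 14.2 = 6.39 pp.
Share of growth = 6.39 / 9.4 × 100 = 67.979%.

Physical capital accounted for 68.0% of growth.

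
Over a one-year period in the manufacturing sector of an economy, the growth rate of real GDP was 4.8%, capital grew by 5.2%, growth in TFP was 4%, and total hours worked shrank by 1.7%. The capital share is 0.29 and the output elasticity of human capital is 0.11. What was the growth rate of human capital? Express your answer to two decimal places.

Labor's share = 1 − 0.29 − 0.11 = 0.6.
gY = gA + 0.29×5.2 + 0.6×(-1.7) + 0.11×g.
0.11×g = 4.8 − 4 − 0.488 = 0.312.
g = 0.312 / 0.11 = 2.8364%.

2.84%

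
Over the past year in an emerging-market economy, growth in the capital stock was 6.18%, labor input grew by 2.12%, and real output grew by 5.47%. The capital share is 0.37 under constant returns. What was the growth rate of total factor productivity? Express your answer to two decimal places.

Labor's share = 1 − 0.37 = 0.63.
The capital stock: 0.37 × 6.18 = 2.2866 pp.
Labor input: 0.63 × 2.12 = 1.3356 pp.
TFP growth = 5.47 − 3.6222 = 1.8478%.

Total factor productivity growth was 1.85%.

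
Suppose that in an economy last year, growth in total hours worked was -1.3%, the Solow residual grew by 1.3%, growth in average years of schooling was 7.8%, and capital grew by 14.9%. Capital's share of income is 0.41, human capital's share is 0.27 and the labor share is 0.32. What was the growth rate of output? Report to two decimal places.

Labor's share = 1 − 0.41 − 0.27 = 0.32.
Capital: 0.41 × 14.9 = 6.109 pp.
Average years of schooling: 0.27 × 7.8 = 2.106 pp.
Total hours worked: 0.32 × (-1.3) = -0.416 pp.
Output growth = 1.3 + 7.799 = 9.099%.

9.10%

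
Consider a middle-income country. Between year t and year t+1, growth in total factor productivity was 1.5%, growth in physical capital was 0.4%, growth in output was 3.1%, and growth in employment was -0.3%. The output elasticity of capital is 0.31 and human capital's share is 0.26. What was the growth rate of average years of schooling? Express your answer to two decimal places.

6.17%

Labor's share = 1 − 0.31 − 0.26 = 0.43.
gY = gA + 0.31×0.4 + 0.43×(-0.3) + 0.26×g.
0.26×g = 3.1 − 1.5 + 0.005 = 1.605.
g = 1.605 / 0.26 = 6.1731%.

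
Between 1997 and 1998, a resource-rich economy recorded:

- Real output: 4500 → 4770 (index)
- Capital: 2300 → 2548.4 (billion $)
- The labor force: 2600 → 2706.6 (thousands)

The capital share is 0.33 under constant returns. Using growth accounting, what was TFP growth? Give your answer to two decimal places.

Real output growth = (4770 − 4500) / 4500 = 6%.
Capital growth = (2548.4 − 2300) / 2300 = 10.8%.
The labor force growth = (2706.6 − 2600) / 2600 = 4.1%.
Labor's share = 1 − 0.33 = 0.67.
Capital: 0.33 × 10.8 = 3.564 pp.
The labor force: 0.67 × 4.1 = 2.747 pp.
TFP growth = 6 − 6.311 = -0.311%.

-0.31%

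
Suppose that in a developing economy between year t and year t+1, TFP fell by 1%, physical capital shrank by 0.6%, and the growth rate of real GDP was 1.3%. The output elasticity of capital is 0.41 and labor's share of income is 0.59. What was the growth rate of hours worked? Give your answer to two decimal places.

4.32%

Labor's share = 1 − 0.41 = 0.59.
gY = gA + 0.41×(-0.6) + 0.59×g.
0.59×g = 1.3 + 1 + 0.246 = 2.546.
g = 2.546 / 0.59 = 4.3153%.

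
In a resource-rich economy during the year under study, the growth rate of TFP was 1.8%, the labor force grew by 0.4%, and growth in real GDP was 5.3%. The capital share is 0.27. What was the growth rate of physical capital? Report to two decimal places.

11.88%

Labor's share = 1 − 0.27 = 0.73.
gY = gA + 0.73×0.4 + 0.27×g.
0.27×g = 5.3 − 1.8 − 0.292 = 3.208.
g = 3.208 / 0.27 = 11.8815%.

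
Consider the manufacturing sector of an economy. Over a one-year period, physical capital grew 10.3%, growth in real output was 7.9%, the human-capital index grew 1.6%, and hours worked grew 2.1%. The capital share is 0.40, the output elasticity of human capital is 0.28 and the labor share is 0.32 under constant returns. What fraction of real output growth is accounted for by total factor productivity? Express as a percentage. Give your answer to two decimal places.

Labor's share = 1 − 0.4 − 0.28 = 0.32.
Physical capital: 0.4 × 10.3 = 4.12 pp.
The human-capital index: 0.28 × 1.6 = 0.448 pp.
Hours worked: 0.32 × 2.1 = 0.672 pp.
TFP growth = 7.9 − 5.24 = 2.66%.
TFP share of growth = 2.66 / 7.9 × 100 = 33.6709%.

33.67%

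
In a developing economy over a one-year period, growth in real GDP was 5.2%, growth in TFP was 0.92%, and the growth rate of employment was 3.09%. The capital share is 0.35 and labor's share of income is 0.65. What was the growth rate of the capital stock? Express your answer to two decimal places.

Labor's share = 1 − 0.35 = 0.65.
gY = gA + 0.65×3.09 + 0.35×g.
0.35×g = 5.2 − 0.92 − 2.0085 = 2.2715.
g = 2.2715 / 0.35 = 6.49%.

6.49%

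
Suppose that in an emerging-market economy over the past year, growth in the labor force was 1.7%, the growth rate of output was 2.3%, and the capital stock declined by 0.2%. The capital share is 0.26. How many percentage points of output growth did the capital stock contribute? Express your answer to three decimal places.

-0.052

Contribution = share × growth = 0.26 × (-0.2) = -0.052 pp.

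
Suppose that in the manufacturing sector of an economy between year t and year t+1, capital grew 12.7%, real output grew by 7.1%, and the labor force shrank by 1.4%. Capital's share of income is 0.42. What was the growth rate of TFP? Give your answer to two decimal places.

Labor's share = 1 − 0.42 = 0.58.
Capital: 0.42 × 12.7 = 5.334 pp.
The labor force: 0.58 × (-1.4) = -0.812 pp.
TFP growth = 7.1 − 4.522 = 2.578%.

TFP growth was 2.58%.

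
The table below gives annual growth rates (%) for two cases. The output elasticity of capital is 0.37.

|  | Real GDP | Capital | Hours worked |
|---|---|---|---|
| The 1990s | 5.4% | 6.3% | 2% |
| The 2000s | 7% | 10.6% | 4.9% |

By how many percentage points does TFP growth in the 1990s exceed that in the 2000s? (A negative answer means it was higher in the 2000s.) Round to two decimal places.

1.82 percentage points

Labor's share = 1 − 0.37 = 0.63.
The 1990s: TFP = 5.4 − 2.331 − 1.26 = 1.809%.
The 2000s: TFP = 7 − 3.922 − 3.087 = -0.009%.
Difference = 1.809 − (-0.009) = 1.818 pp.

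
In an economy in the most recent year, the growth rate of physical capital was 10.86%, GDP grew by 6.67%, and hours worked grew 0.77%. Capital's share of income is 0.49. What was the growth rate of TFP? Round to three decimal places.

0.956%

Labor's share = 1 − 0.49 = 0.51.
Physical capital: 0.49 × 10.86 = 5.3214 pp.
Hours worked: 0.51 × 0.77 = 0.3927 pp.
TFP growth = 6.67 − 5.7141 = 0.9559%.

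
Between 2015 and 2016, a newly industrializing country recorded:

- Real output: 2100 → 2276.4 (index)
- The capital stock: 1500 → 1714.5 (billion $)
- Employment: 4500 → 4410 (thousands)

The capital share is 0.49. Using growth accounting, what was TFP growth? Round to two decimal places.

TFP growth was 2.41%.

Real output growth = (2276.4 − 2100) / 2100 = 8.4%.
The capital stock growth = (1714.5 − 1500) / 1500 = 14.3%.
Employment growth = (4410 − 4500) / 4500 = -2%.
Labor's share = 1 − 0.49 = 0.51.
The capital stock: 0.49 × 14.3 = 7.007 pp.
Employment: 0.51 × (-2) = -1.02 pp.
TFP growth = 8.4 − 5.987 = 2.413%.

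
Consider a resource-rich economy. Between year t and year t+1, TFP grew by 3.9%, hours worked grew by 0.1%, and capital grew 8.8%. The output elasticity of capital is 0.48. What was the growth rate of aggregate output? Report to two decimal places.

Labor's share = 1 − 0.48 = 0.52.
Capital: 0.48 × 8.8 = 4.224 pp.
Hours worked: 0.52 × 0.1 = 0.052 pp.
Output growth = 3.9 + 4.276 = 8.176%.

8.18%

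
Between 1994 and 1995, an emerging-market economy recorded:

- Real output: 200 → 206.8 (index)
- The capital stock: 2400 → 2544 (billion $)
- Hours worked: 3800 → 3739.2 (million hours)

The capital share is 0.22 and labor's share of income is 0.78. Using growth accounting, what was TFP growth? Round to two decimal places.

TFP growth was 3.33%.

Real output growth = (206.8 − 200) / 200 = 3.4%.
The capital stock growth = (2544 − 2400) / 2400 = 6%.
Hours worked growth = (3739.2 − 3800) / 3800 = -1.6%.
Labor's share = 1 − 0.22 = 0.78.
The capital stock: 0.22 × 6 = 1.32 pp.
Hours worked: 0.78 × (-1.6) = -1.248 pp.
TFP growth = 3.4 − 0.072 = 3.328%.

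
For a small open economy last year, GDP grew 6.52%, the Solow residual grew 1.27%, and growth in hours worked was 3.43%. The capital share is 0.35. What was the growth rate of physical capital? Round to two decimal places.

Labor's share = 1 − 0.35 = 0.65.
gY = gA + 0.65×3.43 + 0.35×g.
0.35×g = 6.52 − 1.27 − 2.2295 = 3.0205.
g = 3.0205 / 0.35 = 8.63%.

Physical capital growth was 8.63%.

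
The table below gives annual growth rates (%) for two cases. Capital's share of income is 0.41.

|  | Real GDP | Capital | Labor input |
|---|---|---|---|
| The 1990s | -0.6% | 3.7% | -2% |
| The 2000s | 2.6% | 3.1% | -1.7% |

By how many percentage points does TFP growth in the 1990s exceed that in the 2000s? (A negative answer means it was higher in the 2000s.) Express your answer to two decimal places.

Labor's share = 1 − 0.41 = 0.59.
The 1990s: TFP = -0.6 − 1.517 + 1.18 = -0.937%.
The 2000s: TFP = 2.6 − 1.271 + 1.003 = 2.332%.
Difference = -0.937 − (2.332) = -3.269 pp.

-3.27 percentage points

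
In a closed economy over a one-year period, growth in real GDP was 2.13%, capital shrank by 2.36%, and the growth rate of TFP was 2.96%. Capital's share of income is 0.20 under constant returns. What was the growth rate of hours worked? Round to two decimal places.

-0.45%

Labor's share = 1 − 0.2 = 0.8.
gY = gA + 0.2×(-2.36) + 0.8×g.
0.8×g = 2.13 − 2.96 + 0.472 = -0.358.
g = -0.358 / 0.8 = -0.4475%.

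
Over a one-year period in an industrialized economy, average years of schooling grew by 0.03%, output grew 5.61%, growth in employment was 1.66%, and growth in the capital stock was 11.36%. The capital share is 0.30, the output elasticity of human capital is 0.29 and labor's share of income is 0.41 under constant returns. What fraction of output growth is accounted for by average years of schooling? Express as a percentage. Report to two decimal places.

Average years of schooling contributed 0.29 × 0.03 = 0.0087 pp.
Share of growth = 0.0087 / 5.61 × 100 = 0.1551%.

Average years of schooling accounted for 0.16% of growth.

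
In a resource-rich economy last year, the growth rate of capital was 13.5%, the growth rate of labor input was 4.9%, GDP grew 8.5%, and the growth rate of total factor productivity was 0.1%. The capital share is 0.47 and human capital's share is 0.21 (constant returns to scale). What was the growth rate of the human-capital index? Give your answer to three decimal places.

The human-capital index growth was 2.319%.

Labor's share = 1 − 0.47 − 0.21 = 0.32.
gY = gA + 0.47×13.5 + 0.32×4.9 + 0.21×g.
0.21×g = 8.5 − 0.1 − 7.913 = 0.487.
g = 0.487 / 0.21 = 2.31905%.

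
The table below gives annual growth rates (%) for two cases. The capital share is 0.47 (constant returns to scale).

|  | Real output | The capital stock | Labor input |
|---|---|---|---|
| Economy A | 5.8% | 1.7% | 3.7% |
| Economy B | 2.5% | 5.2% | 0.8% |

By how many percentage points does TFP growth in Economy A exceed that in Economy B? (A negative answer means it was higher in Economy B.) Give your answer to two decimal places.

3.41 percentage points

Labor's share = 1 − 0.47 = 0.53.
Economy A: TFP = 5.8 − 0.799 − 1.961 = 3.04%.
Economy B: TFP = 2.5 − 2.444 − 0.424 = -0.368%.
Difference = 3.04 − (-0.368) = 3.408 pp.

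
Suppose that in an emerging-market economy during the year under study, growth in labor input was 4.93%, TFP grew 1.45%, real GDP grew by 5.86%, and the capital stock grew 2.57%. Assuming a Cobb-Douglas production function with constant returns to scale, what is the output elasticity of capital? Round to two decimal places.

The output elasticity of capital is 0.22.

gY = gA + α·gK + (1−α)·gL, so gY − gA − gL = α(gK − gL).
5.86 − 1.45 − 4.93 = α × (2.57 − 4.93).
-0.52 = -2.36 α, so α = 0.2203.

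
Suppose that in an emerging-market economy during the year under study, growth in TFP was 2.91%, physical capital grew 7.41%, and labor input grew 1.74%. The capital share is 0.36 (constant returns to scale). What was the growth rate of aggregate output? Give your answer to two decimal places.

Labor's share = 1 − 0.36 = 0.64.
Physical capital: 0.36 × 7.41 = 2.6676 pp.
Labor input: 0.64 × 1.74 = 1.1136 pp.
Output growth = 2.91 + 3.7812 = 6.6912%.

6.69%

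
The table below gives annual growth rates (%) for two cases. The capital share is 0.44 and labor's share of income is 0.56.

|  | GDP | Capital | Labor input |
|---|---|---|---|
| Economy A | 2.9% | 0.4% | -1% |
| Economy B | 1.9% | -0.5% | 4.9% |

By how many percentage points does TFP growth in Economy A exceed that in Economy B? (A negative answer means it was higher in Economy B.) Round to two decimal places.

Labor's share = 1 − 0.44 = 0.56.
Economy A: TFP = 2.9 − 0.176 + 0.56 = 3.284%.
Economy B: TFP = 1.9 + 0.22 − 2.744 = -0.624%.
Difference = 3.284 − (-0.624) = 3.908 pp.

3.91 percentage points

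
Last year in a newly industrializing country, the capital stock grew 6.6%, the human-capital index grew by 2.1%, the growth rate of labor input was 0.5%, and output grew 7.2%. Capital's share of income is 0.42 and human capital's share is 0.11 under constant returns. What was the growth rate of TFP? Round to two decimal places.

Labor's share = 1 − 0.42 − 0.11 = 0.47.
The capital stock: 0.42 × 6.6 = 2.772 pp.
The human-capital index: 0.11 × 2.1 = 0.231 pp.
Labor input: 0.47 × 0.5 = 0.235 pp.
TFP growth = 7.2 − 3.238 = 3.962%.

TFP growth was 3.96%.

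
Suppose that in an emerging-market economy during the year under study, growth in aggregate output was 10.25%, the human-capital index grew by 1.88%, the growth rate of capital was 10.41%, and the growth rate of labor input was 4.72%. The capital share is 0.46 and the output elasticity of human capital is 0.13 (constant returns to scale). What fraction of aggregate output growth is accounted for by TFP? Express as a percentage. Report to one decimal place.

Labor's share = 1 − 0.46 − 0.13 = 0.41.
Capital: 0.46 × 10.41 = 4.7886 pp.
The human-capital index: 0.13 × 1.88 = 0.2444 pp.
Labor input: 0.41 × 4.72 = 1.9352 pp.
TFP growth = 10.25 − 6.9682 = 3.2818%.
TFP share of growth = 3.2818 / 10.25 × 100 = 32.018%.

TFP accounted for 32.0% of growth.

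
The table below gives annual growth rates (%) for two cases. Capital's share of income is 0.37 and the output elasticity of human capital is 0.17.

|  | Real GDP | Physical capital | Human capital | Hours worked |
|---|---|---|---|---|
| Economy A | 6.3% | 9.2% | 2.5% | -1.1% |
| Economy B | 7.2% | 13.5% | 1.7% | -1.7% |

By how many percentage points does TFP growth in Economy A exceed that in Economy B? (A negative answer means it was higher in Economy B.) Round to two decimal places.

0.28 percentage points

Labor's share = 1 − 0.37 − 0.17 = 0.46.
Economy A: TFP = 6.3 − 3.404 − 0.425 + 0.506 = 2.977%.
Economy B: TFP = 7.2 − 4.995 − 0.289 + 0.782 = 2.698%.
Difference = 2.977 − (2.698) = 0.279 pp.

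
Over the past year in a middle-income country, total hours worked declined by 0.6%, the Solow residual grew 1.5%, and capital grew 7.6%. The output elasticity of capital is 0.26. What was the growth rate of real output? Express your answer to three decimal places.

Labor's share = 1 − 0.26 = 0.74.
Capital: 0.26 × 7.6 = 1.976 pp.
Total hours worked: 0.74 × (-0.6) = -0.444 pp.
Output growth = 1.5 + 1.532 = 3.032%.

3.032%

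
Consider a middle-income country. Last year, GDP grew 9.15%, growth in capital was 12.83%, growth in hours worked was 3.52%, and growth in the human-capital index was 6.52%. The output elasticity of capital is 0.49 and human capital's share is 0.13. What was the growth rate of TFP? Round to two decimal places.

TFP growth was 0.68%.

Labor's share = 1 − 0.49 − 0.13 = 0.38.
Capital: 0.49 × 12.83 = 6.2867 pp.
The human-capital index: 0.13 × 6.52 = 0.8476 pp.
Hours worked: 0.38 × 3.52 = 1.3376 pp.
TFP growth = 9.15 − 8.4719 = 0.6781%.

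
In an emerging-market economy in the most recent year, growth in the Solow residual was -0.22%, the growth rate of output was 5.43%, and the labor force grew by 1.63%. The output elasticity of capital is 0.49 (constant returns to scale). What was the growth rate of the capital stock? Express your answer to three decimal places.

9.834%

Labor's share = 1 − 0.49 = 0.51.
gY = gA + 0.51×1.63 + 0.49×g.
0.49×g = 5.43 + 0.22 − 0.8313 = 4.8187.
g = 4.8187 / 0.49 = 9.83408%.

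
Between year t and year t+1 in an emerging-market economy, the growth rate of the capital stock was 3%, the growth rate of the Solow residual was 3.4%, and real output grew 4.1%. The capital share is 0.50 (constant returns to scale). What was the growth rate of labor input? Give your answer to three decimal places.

-1.600%

Labor's share = 1 − 0.5 = 0.5.
gY = gA + 0.5×3 + 0.5×g.
0.5×g = 4.1 − 3.4 − 1.5 = -0.8.
g = -0.8 / 0.5 = -1.6%.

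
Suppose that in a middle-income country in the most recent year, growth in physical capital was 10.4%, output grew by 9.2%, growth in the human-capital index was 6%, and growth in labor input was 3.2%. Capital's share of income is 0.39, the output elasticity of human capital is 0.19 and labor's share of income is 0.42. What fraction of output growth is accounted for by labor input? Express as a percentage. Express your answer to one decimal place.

Labor's share = 1 − 0.39 − 0.19 = 0.42.
Labor input contributed 0.42 × 3.2 = 1.344 pp.
Share of growth = 1.344 / 9.2 × 100 = 14.609%.

Labor input accounted for 14.6% of growth.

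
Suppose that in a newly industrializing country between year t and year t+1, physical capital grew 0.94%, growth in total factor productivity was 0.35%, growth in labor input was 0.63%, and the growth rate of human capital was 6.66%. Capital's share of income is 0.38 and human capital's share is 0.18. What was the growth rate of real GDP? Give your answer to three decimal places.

Real GDP growth was 2.183%.

Labor's share = 1 − 0.38 − 0.18 = 0.44.
Physical capital: 0.38 × 0.94 = 0.3572 pp.
Human capital: 0.18 × 6.66 = 1.1988 pp.
Labor input: 0.44 × 0.63 = 0.2772 pp.
Output growth = 0.35 + 1.8332 = 2.1832%.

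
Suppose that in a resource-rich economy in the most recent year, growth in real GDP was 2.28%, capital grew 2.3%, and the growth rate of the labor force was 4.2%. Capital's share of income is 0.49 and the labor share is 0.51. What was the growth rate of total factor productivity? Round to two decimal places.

-0.99%

Labor's share = 1 − 0.49 = 0.51.
Capital: 0.49 × 2.3 = 1.127 pp.
The labor force: 0.51 × 4.2 = 2.142 pp.
TFP growth = 2.28 − 3.269 = -0.989%.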